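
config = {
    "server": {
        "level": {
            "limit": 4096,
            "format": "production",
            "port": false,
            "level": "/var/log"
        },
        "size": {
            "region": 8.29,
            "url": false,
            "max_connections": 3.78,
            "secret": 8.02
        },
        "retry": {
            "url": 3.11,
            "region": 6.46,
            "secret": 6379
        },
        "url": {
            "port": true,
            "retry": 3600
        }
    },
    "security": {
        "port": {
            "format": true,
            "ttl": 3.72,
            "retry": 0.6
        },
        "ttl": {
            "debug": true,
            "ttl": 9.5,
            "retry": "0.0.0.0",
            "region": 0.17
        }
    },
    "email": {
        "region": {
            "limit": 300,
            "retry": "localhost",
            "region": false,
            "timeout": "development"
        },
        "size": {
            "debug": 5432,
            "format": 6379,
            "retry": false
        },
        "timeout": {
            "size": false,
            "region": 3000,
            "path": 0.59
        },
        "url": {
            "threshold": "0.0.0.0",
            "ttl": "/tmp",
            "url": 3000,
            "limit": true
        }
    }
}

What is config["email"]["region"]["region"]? False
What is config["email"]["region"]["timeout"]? "development"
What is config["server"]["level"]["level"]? "/var/log"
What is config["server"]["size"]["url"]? False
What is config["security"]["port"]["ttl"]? 3.72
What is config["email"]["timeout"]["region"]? 3000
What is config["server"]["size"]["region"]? 8.29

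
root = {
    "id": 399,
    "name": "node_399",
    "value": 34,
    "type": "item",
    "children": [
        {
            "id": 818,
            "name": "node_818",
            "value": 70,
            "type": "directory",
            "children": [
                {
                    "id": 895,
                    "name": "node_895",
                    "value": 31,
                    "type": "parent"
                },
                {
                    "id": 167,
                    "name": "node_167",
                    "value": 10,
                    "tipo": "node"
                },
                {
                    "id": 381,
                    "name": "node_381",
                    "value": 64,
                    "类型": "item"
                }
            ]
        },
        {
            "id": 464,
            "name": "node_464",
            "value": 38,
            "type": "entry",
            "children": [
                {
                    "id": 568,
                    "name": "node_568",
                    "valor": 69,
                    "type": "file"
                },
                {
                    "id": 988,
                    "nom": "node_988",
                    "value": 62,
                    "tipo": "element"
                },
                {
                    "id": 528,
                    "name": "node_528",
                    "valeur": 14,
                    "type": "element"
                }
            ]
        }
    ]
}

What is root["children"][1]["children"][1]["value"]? 62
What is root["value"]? 34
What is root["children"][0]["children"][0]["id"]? 895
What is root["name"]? "node_399"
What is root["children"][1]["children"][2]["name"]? "node_528"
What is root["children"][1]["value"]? 38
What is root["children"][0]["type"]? "directory"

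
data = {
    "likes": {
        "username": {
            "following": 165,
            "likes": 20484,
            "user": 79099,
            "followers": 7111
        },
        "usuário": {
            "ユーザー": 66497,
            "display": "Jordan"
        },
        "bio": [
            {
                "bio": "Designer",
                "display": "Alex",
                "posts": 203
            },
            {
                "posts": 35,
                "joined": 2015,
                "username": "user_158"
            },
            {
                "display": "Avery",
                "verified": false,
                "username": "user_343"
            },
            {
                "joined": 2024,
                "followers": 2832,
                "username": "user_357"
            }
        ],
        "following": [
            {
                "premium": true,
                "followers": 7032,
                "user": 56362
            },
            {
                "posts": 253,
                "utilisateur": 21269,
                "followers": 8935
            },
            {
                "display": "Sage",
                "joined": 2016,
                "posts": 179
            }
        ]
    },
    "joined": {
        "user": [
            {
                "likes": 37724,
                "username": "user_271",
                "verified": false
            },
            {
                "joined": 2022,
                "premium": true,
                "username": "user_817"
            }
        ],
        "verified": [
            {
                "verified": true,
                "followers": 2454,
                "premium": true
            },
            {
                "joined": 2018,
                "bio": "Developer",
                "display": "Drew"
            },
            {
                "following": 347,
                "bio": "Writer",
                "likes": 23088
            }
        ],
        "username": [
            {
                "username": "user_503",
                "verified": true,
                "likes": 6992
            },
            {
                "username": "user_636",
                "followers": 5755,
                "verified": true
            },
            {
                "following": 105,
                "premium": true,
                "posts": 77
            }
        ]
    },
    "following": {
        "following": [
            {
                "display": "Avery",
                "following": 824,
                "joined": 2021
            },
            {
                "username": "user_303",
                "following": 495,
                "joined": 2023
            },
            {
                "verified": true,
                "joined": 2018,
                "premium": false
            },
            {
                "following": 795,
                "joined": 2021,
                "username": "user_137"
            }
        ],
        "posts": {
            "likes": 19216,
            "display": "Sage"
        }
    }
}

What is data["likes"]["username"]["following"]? 165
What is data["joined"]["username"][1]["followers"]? 5755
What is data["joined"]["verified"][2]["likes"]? 23088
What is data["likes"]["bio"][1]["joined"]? 2015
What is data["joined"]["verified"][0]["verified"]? True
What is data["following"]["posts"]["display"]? "Sage"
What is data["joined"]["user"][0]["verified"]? False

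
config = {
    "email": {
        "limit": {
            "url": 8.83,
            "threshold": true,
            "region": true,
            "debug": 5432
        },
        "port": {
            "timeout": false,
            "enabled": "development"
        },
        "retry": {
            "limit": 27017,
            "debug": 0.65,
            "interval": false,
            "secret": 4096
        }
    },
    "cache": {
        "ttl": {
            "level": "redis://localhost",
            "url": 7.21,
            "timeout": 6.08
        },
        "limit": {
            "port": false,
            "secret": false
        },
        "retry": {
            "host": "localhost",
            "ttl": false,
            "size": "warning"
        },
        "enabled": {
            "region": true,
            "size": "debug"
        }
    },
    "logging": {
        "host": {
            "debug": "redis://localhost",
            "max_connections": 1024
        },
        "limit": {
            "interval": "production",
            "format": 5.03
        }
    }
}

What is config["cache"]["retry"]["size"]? "warning"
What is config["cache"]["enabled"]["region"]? True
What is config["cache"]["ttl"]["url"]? 7.21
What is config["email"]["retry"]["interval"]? False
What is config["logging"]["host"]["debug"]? "redis://localhost"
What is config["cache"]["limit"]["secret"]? False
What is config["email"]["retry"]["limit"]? 27017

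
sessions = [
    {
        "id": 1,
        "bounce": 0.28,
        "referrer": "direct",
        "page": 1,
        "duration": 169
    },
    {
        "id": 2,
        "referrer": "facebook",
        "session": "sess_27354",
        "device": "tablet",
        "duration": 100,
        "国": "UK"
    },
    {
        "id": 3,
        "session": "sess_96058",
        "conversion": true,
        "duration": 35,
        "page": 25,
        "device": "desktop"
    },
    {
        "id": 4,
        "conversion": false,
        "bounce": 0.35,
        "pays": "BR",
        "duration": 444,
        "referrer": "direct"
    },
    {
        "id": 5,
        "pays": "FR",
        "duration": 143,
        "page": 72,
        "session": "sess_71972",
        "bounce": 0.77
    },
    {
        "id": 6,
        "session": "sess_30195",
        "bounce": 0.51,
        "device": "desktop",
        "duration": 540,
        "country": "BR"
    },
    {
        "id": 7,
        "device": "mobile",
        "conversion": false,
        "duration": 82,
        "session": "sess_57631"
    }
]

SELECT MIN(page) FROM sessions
1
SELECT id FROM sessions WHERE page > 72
[]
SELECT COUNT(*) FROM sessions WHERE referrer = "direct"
2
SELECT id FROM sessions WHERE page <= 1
[1]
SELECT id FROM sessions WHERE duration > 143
[1, 4, 6]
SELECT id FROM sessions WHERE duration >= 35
[1, 2, 3, 4, 5, 6, 7]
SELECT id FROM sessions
[1, 2, 3, 4, 5, 6, 7]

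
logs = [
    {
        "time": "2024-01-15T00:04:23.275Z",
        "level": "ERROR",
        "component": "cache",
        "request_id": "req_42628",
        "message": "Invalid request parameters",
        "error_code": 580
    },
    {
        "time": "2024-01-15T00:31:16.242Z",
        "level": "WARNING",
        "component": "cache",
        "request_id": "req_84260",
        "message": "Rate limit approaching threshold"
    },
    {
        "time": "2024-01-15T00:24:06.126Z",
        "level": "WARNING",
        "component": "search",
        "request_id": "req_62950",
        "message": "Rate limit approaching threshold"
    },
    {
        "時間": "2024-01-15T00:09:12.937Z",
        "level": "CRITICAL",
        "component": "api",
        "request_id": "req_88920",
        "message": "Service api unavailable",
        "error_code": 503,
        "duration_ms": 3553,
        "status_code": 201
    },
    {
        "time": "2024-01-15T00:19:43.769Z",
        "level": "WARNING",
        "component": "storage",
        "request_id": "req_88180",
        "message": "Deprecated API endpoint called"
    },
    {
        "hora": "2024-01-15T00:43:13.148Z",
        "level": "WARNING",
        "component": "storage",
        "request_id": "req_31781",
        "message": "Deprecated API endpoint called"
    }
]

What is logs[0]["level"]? "ERROR"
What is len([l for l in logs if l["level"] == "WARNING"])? 4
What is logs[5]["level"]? "WARNING"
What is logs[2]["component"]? "search"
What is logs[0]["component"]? "cache"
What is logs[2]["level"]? "WARNING"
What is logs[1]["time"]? "2024-01-15T00:31:16.242Z"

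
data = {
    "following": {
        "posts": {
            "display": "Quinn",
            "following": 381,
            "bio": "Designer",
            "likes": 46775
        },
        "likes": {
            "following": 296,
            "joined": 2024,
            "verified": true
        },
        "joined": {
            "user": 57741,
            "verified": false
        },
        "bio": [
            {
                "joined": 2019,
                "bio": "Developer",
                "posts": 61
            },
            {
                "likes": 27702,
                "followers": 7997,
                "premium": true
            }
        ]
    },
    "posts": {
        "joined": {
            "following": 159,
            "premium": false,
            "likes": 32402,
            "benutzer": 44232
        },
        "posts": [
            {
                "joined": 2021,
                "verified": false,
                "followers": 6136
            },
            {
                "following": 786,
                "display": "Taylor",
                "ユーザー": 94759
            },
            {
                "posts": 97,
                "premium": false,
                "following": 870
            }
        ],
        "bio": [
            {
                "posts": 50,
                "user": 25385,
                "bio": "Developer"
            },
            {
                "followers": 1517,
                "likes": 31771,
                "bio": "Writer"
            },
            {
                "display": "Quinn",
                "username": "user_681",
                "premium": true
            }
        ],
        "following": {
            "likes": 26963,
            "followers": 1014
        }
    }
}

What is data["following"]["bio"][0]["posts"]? 61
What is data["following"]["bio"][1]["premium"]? True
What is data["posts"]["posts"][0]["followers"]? 6136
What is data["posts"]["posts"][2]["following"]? 870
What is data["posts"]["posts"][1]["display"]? "Taylor"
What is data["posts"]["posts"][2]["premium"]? False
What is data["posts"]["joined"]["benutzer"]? 44232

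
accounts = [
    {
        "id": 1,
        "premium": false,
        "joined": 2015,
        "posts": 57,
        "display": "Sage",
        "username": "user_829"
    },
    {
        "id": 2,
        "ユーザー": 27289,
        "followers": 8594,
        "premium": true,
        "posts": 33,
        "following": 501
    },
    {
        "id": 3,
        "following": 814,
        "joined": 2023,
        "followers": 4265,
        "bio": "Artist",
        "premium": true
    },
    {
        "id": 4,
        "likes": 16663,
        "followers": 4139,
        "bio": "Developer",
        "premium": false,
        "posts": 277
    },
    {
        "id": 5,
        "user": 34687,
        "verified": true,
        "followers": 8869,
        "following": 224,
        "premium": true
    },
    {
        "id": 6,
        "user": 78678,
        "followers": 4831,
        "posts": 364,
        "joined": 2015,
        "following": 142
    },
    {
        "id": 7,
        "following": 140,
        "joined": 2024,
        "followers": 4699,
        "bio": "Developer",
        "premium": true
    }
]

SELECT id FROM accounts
[1, 2, 3, 4, 5, 6, 7]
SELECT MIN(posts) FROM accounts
33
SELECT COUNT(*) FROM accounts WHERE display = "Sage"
1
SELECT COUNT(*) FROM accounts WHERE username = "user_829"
1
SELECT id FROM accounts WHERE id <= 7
[1, 2, 3, 4, 5, 6, 7]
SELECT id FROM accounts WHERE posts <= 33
[2]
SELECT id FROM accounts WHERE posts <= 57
[1, 2]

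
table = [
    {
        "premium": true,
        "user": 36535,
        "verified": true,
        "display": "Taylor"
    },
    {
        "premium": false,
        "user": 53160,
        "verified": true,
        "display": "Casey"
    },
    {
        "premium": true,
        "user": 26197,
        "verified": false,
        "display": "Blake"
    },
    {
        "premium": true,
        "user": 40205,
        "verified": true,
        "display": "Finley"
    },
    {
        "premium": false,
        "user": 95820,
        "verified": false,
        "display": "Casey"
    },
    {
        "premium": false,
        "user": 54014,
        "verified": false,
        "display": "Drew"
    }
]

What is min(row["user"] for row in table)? 26197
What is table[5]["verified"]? False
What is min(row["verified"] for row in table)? False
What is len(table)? 6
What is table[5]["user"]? 54014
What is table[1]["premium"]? False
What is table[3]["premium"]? True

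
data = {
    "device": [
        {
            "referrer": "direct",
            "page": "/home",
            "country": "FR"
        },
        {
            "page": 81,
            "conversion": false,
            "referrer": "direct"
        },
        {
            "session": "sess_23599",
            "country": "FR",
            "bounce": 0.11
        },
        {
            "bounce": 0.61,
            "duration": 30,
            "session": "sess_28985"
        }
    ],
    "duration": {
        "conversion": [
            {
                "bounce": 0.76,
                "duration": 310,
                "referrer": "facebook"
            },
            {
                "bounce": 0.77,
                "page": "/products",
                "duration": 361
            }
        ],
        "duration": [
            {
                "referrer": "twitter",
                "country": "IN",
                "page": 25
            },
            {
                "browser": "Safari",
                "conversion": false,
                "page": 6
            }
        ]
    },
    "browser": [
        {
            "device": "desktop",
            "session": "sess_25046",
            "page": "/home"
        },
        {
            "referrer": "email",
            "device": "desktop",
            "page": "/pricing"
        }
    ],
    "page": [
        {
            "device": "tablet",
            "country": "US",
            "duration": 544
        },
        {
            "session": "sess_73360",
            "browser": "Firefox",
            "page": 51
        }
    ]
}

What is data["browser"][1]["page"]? "/pricing"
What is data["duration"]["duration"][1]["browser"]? "Safari"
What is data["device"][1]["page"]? 81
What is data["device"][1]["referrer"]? "direct"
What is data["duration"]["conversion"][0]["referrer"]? "facebook"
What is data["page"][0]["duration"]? 544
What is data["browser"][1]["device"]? "desktop"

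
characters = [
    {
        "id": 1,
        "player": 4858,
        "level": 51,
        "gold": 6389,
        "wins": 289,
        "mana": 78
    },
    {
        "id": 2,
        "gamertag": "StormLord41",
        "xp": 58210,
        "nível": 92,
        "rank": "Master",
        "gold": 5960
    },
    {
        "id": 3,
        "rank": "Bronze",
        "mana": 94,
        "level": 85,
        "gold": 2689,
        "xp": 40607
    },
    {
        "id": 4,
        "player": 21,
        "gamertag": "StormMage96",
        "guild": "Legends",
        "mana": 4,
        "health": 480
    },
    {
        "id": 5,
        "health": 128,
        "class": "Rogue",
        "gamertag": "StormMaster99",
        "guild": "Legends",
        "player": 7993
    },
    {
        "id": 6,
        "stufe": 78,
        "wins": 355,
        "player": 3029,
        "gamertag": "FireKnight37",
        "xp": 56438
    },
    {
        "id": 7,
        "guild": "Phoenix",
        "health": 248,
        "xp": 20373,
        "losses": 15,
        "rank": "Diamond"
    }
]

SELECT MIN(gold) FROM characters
2689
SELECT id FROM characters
[1, 2, 3, 4, 5, 6, 7]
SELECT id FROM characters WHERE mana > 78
[3]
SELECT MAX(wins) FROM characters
355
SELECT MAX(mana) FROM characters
94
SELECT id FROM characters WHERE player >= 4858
[1, 5]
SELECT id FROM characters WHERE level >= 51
[1, 3]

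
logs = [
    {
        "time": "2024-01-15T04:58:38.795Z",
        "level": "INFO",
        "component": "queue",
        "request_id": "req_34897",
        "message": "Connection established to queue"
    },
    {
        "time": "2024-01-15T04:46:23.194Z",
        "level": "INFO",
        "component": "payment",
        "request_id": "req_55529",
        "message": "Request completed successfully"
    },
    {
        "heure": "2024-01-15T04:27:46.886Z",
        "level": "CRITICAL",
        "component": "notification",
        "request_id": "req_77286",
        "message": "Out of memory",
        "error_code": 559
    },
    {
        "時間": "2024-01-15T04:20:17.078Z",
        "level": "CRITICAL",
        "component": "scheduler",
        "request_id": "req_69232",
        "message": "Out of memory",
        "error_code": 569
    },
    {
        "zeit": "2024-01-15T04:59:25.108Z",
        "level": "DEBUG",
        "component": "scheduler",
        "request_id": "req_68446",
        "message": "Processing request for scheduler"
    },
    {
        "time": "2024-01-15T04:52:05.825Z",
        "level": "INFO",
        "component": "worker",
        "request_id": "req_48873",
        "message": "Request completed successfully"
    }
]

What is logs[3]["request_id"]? "req_69232"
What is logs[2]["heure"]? "2024-01-15T04:27:46.886Z"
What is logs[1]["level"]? "INFO"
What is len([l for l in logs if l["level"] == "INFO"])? 3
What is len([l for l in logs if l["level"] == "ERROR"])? 0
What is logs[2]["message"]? "Out of memory"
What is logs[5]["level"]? "INFO"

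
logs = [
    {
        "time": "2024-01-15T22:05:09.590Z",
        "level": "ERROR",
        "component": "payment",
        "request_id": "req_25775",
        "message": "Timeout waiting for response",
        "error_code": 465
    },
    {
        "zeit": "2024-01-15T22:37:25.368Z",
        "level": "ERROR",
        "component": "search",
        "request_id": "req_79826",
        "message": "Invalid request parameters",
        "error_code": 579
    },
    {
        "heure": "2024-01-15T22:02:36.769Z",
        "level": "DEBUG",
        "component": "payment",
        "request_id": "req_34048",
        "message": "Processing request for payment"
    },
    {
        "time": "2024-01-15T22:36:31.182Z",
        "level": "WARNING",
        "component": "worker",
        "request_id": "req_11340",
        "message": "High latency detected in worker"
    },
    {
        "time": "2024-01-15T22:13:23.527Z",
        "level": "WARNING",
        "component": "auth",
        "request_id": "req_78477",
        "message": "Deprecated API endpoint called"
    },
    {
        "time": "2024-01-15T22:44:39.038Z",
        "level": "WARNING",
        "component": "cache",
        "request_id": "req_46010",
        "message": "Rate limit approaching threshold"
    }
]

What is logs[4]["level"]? "WARNING"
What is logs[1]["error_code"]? 579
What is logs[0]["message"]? "Timeout waiting for response"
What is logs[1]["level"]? "ERROR"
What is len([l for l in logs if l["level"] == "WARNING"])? 3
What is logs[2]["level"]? "DEBUG"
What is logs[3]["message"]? "High latency detected in worker"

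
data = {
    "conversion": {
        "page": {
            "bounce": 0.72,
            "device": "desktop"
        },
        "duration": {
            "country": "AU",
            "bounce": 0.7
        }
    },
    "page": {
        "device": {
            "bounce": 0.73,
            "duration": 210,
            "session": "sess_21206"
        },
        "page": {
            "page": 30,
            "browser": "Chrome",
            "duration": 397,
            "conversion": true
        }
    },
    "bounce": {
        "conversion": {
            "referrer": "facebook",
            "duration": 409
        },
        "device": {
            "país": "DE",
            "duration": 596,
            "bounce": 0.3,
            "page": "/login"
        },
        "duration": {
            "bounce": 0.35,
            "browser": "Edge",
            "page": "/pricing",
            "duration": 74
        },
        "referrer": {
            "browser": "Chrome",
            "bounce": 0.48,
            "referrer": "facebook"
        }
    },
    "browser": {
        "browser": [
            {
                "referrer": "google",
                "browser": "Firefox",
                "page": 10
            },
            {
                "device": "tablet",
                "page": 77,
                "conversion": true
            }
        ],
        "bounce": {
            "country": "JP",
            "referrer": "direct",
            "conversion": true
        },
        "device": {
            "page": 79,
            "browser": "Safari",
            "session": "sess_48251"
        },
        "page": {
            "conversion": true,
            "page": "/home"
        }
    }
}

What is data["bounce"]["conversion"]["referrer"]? "facebook"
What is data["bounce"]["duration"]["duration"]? 74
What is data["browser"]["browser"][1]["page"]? 77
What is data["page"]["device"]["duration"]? 210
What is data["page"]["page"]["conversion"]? True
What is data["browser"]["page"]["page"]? "/home"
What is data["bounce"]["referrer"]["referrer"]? "facebook"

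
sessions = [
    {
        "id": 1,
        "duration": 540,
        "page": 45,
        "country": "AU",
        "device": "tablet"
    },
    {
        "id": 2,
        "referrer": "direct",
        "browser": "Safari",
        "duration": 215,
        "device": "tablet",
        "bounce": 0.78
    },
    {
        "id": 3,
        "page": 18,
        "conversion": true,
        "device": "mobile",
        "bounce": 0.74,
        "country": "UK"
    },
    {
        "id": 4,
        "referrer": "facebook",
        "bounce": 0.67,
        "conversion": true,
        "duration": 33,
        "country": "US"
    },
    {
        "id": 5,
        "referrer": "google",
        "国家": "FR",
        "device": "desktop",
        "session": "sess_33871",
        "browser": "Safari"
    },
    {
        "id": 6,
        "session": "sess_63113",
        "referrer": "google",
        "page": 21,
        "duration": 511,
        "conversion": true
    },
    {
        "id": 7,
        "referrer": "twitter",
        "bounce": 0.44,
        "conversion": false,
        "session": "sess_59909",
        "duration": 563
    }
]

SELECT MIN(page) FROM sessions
18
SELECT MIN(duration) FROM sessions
33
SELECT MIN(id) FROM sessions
1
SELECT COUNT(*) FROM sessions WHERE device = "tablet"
2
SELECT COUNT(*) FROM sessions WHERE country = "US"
1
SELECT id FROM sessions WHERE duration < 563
[1, 2, 4, 6]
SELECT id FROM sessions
[1, 2, 3, 4, 5, 6, 7]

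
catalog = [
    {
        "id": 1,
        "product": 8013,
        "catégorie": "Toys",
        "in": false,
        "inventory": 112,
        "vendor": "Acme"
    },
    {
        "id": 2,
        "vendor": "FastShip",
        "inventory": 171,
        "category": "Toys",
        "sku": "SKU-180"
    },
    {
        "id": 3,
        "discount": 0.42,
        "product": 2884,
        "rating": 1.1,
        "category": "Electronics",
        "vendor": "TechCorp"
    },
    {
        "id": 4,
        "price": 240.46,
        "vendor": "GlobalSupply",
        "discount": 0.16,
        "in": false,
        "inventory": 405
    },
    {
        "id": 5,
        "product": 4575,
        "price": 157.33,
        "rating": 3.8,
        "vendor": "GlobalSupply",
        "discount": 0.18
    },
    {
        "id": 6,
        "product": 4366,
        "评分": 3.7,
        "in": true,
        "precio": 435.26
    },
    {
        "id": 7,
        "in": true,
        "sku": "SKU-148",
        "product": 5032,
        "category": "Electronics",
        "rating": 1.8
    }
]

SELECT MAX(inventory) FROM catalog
405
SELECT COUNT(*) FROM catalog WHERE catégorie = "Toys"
1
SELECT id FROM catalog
[1, 2, 3, 4, 5, 6, 7]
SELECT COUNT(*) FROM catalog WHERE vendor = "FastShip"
1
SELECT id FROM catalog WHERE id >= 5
[5, 6, 7]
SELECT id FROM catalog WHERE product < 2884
[]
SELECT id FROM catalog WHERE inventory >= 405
[4]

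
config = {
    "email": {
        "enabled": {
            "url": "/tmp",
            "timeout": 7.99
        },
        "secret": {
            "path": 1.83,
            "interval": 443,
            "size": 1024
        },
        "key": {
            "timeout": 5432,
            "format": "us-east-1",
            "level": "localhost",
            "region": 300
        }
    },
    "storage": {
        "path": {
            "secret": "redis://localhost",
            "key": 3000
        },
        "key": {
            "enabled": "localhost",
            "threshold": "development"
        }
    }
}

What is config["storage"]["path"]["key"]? 3000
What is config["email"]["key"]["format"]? "us-east-1"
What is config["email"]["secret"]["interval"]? 443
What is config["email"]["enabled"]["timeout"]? 7.99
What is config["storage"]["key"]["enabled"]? "localhost"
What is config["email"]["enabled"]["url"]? "/tmp"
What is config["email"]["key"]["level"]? "localhost"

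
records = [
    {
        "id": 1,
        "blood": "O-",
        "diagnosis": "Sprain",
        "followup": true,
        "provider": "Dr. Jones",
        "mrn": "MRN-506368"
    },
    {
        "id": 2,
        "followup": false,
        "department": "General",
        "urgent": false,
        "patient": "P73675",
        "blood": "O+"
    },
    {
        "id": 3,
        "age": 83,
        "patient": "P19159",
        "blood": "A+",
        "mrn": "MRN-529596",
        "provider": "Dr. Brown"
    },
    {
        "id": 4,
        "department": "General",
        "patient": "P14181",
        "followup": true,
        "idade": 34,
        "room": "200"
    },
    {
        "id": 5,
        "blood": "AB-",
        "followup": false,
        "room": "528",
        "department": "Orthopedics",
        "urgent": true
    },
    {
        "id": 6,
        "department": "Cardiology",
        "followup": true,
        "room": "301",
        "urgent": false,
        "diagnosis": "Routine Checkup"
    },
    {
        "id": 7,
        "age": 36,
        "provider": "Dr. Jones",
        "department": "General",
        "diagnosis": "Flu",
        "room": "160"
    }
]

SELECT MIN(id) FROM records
1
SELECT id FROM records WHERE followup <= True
[1, 2, 4, 5, 6]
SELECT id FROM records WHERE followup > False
[1, 4, 6]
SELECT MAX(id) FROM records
7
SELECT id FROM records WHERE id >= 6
[6, 7]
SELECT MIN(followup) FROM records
False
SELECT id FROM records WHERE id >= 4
[4, 5, 6, 7]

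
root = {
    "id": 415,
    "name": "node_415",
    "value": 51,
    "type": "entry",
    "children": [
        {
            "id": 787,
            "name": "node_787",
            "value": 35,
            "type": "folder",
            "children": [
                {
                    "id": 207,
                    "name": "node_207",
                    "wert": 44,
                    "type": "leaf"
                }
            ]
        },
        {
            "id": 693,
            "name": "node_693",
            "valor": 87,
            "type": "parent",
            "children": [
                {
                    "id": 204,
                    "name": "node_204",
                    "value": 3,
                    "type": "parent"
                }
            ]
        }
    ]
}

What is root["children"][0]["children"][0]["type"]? "leaf"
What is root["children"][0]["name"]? "node_787"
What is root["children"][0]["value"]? 35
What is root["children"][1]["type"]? "parent"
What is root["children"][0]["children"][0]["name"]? "node_207"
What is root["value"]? 51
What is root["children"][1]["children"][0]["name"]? "node_204"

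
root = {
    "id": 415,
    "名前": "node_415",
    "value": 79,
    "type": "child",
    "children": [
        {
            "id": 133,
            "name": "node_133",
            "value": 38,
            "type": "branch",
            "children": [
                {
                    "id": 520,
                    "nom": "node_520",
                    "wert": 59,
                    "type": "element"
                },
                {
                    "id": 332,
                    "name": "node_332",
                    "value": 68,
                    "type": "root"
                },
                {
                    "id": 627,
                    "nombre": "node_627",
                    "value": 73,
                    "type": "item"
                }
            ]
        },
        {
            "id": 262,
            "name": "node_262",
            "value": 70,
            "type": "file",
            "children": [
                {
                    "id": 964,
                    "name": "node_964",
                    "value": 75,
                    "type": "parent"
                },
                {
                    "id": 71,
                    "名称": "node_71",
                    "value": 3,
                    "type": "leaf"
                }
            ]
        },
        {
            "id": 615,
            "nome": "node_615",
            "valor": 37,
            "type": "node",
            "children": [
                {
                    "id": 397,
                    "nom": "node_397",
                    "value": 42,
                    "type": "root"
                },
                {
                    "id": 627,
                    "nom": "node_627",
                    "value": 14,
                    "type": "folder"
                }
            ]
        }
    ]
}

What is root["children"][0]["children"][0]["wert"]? 59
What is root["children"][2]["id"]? 615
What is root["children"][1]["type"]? "file"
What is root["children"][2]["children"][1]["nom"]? "node_627"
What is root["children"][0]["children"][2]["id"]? 627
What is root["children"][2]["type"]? "node"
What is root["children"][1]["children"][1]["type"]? "leaf"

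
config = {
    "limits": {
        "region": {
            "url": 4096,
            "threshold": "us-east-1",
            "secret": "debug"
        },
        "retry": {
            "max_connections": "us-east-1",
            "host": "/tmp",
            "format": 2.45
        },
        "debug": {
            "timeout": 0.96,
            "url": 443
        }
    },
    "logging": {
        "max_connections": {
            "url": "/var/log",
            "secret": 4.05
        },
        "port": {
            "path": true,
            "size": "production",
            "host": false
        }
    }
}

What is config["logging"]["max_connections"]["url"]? "/var/log"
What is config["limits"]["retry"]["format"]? 2.45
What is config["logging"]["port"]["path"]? True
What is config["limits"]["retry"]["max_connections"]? "us-east-1"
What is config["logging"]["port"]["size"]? "production"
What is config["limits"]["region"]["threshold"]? "us-east-1"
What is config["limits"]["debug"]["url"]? 443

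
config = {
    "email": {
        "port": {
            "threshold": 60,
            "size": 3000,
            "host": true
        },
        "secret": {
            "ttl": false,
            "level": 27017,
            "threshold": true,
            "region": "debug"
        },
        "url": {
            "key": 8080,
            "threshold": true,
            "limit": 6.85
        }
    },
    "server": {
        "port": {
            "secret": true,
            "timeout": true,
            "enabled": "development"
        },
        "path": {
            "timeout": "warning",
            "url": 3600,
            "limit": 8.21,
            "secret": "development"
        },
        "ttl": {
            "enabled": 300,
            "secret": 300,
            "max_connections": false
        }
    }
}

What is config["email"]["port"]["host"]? True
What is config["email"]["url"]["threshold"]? True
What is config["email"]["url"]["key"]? 8080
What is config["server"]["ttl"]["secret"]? 300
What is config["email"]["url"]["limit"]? 6.85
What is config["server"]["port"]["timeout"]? True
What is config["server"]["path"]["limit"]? 8.21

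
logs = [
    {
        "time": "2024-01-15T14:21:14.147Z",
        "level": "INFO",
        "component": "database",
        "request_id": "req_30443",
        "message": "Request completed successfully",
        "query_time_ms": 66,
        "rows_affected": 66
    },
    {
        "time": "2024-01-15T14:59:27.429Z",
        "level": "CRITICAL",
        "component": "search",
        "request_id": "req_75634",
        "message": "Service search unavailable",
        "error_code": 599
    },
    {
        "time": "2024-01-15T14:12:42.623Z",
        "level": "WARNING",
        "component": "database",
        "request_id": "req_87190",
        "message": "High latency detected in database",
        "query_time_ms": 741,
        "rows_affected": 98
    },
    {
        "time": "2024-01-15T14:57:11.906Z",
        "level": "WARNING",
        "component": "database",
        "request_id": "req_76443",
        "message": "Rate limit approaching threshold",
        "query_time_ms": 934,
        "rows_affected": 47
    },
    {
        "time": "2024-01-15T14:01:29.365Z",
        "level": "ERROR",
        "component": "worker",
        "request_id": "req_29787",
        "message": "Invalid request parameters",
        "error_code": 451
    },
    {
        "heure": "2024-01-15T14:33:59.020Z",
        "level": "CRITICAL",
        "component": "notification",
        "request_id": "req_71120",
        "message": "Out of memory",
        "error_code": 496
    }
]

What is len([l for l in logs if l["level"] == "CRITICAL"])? 2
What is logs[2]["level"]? "WARNING"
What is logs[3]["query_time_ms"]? 934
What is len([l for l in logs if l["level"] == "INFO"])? 1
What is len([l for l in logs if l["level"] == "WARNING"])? 2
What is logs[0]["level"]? "INFO"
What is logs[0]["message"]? "Request completed successfully"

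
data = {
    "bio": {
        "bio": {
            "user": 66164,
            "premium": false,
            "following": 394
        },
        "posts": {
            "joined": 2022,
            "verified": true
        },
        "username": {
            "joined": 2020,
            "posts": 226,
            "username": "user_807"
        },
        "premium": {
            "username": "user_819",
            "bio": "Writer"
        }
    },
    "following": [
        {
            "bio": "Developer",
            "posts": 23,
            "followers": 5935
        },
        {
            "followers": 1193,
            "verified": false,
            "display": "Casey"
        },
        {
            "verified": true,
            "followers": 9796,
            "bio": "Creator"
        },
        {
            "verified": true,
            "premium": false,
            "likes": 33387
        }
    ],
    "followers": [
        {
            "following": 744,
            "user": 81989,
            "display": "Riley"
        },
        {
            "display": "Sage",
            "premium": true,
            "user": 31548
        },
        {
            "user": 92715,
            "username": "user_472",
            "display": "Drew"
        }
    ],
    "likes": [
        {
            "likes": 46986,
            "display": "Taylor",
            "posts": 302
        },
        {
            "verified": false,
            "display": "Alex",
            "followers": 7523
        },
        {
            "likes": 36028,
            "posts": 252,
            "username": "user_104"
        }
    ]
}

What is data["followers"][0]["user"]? 81989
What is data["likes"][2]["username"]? "user_104"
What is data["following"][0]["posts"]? 23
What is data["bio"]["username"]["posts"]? 226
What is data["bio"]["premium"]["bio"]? "Writer"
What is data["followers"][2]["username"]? "user_472"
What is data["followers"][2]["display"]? "Drew"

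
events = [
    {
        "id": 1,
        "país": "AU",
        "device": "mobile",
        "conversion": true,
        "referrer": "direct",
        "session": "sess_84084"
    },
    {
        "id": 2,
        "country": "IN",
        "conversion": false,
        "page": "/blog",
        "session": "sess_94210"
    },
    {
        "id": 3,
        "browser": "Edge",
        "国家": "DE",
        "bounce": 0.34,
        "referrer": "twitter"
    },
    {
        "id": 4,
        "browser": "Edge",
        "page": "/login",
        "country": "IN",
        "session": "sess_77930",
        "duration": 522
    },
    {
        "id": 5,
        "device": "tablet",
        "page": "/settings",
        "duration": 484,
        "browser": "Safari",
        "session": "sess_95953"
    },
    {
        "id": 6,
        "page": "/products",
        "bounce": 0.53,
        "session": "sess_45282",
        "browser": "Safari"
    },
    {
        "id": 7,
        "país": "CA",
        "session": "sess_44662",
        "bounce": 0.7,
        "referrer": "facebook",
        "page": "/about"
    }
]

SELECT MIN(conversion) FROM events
False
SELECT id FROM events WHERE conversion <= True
[1, 2]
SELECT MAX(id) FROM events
7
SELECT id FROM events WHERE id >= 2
[2, 3, 4, 5, 6, 7]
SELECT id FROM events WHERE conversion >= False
[1, 2]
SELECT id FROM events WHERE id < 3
[1, 2]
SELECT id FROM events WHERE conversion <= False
[2]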